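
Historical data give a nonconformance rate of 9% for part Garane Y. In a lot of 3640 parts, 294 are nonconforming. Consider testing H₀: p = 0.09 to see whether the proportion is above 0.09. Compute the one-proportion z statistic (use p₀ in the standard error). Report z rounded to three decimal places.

p̂ = 294/3640 = 0.080769.
Under H₀, SE = √(0.09·0.91/3640) = √(2.25e-05) = 0.004743.
z = (0.080769 − 0.09)/0.004743 = -0.009231/0.004743 = -1.946.
p-value = P(Z > -1.946) ≈ 0.9742.

z = -1.946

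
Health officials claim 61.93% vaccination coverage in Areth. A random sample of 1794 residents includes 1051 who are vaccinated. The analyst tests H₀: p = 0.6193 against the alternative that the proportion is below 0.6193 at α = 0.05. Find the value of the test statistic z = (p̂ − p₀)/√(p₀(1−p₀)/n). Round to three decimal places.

p̂ = 1051/1794 ≈ 0.585842.
Under H₀, SE = √(0.6193·0.3807/1794) = √(0.00013142) = 0.011464.
z = (0.585842 − 0.6193)/0.011464 = -0.033458/0.011464 = -2.919.
p-value = P(Z < -2.919) ≈ 0.0018. With α = 0.05, reject H₀.

z = -2.919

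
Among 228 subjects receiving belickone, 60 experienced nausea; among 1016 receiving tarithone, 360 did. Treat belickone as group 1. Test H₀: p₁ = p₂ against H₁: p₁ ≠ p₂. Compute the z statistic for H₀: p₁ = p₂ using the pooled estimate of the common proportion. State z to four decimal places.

p̂₁ = 60/228 ≈ 0.263158, p̂₂ = 360/1016 ≈ 0.354331.
Pooled p̂ = (60+360)/(228+1016) = 420/1244 = 0.337621.
SE = √(0.223633 × 0.00537022) = 0.034655.
z = (0.263158 − 0.354331)/0.034655 = -0.091173/0.034655 = -2.6309.
p-value = 2·P(Z > 2.631) ≈ 0.0085.

z = -2.6309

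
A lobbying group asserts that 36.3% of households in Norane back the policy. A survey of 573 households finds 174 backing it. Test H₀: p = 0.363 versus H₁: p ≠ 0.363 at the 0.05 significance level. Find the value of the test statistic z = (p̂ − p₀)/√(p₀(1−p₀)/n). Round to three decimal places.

z = -2.954

p̂ = 174/573 ≈ 0.30366.
Under H₀, SE = √(0.363·0.637/573) = √(0.000403545) = 0.02009.
z = (0.30366 − 0.363)/0.02009 = -0.05934/0.02009 = -2.954.
p-value = 2·P(Z > 2.954) ≈ 0.0031; since p < α = 0.05, reject H₀.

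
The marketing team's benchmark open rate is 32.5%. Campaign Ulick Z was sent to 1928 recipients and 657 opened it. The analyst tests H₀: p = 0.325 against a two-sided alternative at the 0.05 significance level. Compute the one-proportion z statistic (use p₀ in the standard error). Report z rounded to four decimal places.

z = 1.4782

p̂ = 657/1928 ≈ 0.340768.
Under H₀, SE = √(0.325·0.675/1928) = √(0.000113784) = 0.010667.
z = (0.340768 − 0.325)/0.010667 = 0.015768/0.010667 = 1.4782.
p-value = 2·P(Z > 1.478) ≈ 0.1394; since p > α = 0.05, fail to reject H₀.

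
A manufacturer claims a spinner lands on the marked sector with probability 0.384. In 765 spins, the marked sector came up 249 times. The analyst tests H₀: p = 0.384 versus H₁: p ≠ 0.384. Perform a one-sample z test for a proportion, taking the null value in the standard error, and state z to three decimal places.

z = -3.327

p̂ = 249/765 = 0.325490.
Standard error under H₀: √(0.384×0.616/765) = 0.017584.
z = (0.325490 − 0.384)/0.017584 = -0.058510/0.017584 = -3.327.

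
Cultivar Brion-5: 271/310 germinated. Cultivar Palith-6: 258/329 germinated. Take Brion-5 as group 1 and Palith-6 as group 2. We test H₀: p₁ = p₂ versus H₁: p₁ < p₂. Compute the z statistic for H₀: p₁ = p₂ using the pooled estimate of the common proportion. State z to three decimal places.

p̂₁ = 271/310 = 0.87419, p̂₂ = 258/329 = 0.78419.
Pooled p̂ = (271+258)/(310+329) = 529/639 = 0.82786.
SE = √(0.14251 × 0.00626532) = 0.02988.
z = (0.87419 − 0.78419)/0.02988 = 0.09000/0.02988 = 3.012.
p-value = P(Z < 3.012) ≈ 0.9987.

z = 3.012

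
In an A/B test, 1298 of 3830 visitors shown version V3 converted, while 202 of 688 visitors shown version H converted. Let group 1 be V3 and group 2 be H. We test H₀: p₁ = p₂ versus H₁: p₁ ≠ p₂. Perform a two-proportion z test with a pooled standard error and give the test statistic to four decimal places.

p̂₁ = 1298/3830 = 0.338903, p̂₂ = 202/688 = 0.293605.
Pooled p̂ = (1298+202)/(3830+688) = 1500/4518 = 0.332005.
SE = √(0.221778 × 0.00171458) = 0.019500.
z = (0.338903 − 0.293605)/0.019500 = 0.045298/0.019500 = 2.3230.

z = 2.3230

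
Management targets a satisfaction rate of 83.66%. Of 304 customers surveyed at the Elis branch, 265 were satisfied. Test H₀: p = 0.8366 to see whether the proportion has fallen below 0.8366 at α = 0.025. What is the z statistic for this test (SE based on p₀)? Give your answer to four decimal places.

z = 1.6557

p̂ = 265/304 ≈ 0.8717105.
Standard error under H₀: √(0.8366×0.1634/304) = 0.0212055.
z = (0.8717105 − 0.8366)/0.0212055 = 0.0351105/0.0212055 = 1.6557.
p-value = P(Z < 1.656) ≈ 0.9511. With α = 0.025, fail to reject H₀.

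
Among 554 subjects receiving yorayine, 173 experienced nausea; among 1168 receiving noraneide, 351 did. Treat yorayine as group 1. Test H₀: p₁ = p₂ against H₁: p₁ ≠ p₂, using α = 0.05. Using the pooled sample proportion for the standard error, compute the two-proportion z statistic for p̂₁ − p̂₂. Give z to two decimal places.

z = 0.50

p̂₁ = 173/554 ≈ 0.3123, p̂₂ = 351/1168 ≈ 0.3005.
Pooled p̂ = (173+351)/(554+1168) = 524/1722 = 0.3043.
SE = √(0.2117 × 0.00266122) = 0.0237.
z = (0.3123 − 0.3005)/0.0237 = 0.0118/0.0237 = 0.50.
Two-sided p-value ≈ 2·Φ(−0.495) = 0.6203, so at α = 0.05 we fail to reject H₀.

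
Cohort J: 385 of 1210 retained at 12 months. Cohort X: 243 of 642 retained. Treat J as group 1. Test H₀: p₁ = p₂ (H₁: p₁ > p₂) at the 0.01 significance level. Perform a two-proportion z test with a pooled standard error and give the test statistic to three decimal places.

p̂₁ = 385/1210 = 0.31818, p̂₂ = 243/642 = 0.37850.
Pooled p̂ = (385+243)/(1210+642) = 628/1852 = 0.33909.
SE = √(p̂(1−p̂)(1/n₁+1/n₂)) = √(0.33909·0.66091·0.00238408) = √(0.000534293) = 0.02311.
z = (0.31818 − 0.37850)/0.02311 = -0.06032/0.02311 = -2.610.
p-value = P(Z > -2.610) ≈ 0.9955. With α = 0.01, fail to reject H₀.

z = -2.610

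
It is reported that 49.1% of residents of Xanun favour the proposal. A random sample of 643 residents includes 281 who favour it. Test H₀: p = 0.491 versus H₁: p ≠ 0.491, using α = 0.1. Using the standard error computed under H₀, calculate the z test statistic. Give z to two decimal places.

z = -2.74

p̂ = 281/643 = 0.4370.
SE = √(p₀(1−p₀)/n) = √(0.24992/643) = 0.0197.
z = (0.4370 − 0.491)/0.0197 = -0.0540/0.0197 = -2.74.
p-value = 2·P(Z > 2.738) ≈ 0.0062; since p < α = 0.1, reject H₀.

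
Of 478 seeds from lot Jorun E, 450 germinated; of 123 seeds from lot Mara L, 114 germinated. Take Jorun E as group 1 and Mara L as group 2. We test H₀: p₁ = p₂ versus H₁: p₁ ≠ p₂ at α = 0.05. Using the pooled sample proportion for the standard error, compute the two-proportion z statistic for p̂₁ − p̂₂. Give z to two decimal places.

z = 0.60

p̂₁ = 450/478 = 0.9414, p̂₂ = 114/123 = 0.9268.
Pooled p̂ = (450+114)/(478+123) = 564/601 = 0.9384.
SE = √(p̂(1−p̂)(1/n₁+1/n₂)) = √(0.9384·0.0616·0.0102221) = √(0.000590573) = 0.0243.
z = (0.9414 − 0.9268)/0.0243 = 0.0146/0.0243 = 0.60.
p-value = 2·P(Z > 0.601) ≈ 0.5482, so at α = 0.05 we fail to reject H₀.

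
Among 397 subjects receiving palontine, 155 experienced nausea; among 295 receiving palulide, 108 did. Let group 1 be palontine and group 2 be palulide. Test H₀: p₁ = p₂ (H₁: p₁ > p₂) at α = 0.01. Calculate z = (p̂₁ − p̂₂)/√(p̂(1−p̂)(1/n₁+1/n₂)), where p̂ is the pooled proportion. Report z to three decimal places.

z = 0.652

p̂₁ = 155/397 ≈ 0.39043, p̂₂ = 108/295 ≈ 0.36610.
Pooled p̂ = (155+108)/(397+295) = 263/692 = 0.38006.
SE = √(p̂(1−p̂)(1/n₁+1/n₂)) = √(0.38006·0.61994·0.00590872) = √(0.00139218) = 0.03731.
z = (0.39043 − 0.36610)/0.03731 = 0.02433/0.03731 = 0.652.
p-value = P(Z > 0.652) ≈ 0.2572, so at α = 0.01 we fail to reject H₀.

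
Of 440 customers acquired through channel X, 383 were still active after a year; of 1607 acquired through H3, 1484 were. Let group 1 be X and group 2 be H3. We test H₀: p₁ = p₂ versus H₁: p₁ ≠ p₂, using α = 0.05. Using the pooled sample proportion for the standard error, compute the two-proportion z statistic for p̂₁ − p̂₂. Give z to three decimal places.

p̂₁ = 383/440 = 0.8704545, p̂₂ = 1484/1607 = 0.9234599.
Pooled p̂ = (383+1484)/(440+1607) = 1867/2047 = 0.9120664.
SE = √(p̂(1−p̂)(1/n₁+1/n₂)) = √(0.9120664·0.0879336·0.002895) = √(0.000232183) = 0.0152376.
z = (0.8704545 − 0.9234599)/0.0152376 = -0.0530054/0.0152376 = -3.479.
Two-sided p-value ≈ 2·Φ(−3.479) = 0.0005. With α = 0.05, reject H₀.

z = -3.479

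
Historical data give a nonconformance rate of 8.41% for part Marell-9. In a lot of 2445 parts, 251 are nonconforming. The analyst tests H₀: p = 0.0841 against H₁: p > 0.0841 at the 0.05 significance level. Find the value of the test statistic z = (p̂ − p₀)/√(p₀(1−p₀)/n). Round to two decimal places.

p̂ = 251/2445 = 0.10266.
SE = √(p₀(1−p₀)/n) = √(0.077027/2445) = 0.00561.
z = (0.10266 − 0.0841)/0.00561 = 0.01856/0.00561 = 3.31.
p-value = P(Z > 3.306) ≈ 0.0005; since p < α = 0.05, reject H₀.

z = 3.31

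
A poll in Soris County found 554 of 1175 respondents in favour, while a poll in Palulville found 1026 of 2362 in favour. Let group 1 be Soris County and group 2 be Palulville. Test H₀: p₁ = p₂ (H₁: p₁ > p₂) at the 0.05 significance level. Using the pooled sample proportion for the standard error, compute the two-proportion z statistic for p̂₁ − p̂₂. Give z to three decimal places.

p̂₁ = 554/1175 = 0.47149, p̂₂ = 1026/2362 = 0.43438.
Pooled p̂ = (554+1026)/(1175+2362) = 1580/3537 = 0.44671.
SE = √(p̂(1−p̂)(1/n₁+1/n₂)) = √(0.44671·0.55329·0.00127443) = √(0.000314989) = 0.01775.
z = (0.47149 − 0.43438)/0.01775 = 0.03711/0.01775 = 2.091.
p-value = P(Z > 2.091) ≈ 0.0183, so at α = 0.05 we reject H₀.

z = 2.091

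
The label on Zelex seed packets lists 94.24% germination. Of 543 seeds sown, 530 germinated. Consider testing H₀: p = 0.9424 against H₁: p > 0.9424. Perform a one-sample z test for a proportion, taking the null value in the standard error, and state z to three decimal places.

p̂ = 530/543 ≈ 0.97606.
SE = √(p₀(1−p₀)/n) = √(0.054282/543) = 0.01000.
z = (0.97606 − 0.9424)/0.01000 = 0.03366/0.01000 = 3.366.
p-value = P(Z > 3.366) ≈ 0.0004.

z = 3.366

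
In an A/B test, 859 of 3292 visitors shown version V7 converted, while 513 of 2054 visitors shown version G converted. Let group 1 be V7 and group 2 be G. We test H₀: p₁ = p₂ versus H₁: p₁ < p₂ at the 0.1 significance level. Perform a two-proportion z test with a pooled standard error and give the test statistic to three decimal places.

z = 0.910

p̂₁ = 859/3292 ≈ 0.26094, p̂₂ = 513/2054 ≈ 0.24976.
Pooled p̂ = (859+513)/(3292+2054) = 1372/5346 = 0.25664.
SE = √(0.190776 × 0.000790622) = 0.01228.
z = (0.26094 − 0.24976)/0.01228 = 0.01118/0.01228 = 0.910.
p-value = P(Z < 0.910) ≈ 0.8187. With α = 0.1, fail to reject H₀.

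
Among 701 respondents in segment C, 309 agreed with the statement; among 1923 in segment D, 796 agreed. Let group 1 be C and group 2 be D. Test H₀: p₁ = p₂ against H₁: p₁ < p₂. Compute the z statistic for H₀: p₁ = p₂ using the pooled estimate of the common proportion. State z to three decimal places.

p̂₁ = 309/701 = 0.44080, p̂₂ = 796/1923 = 0.41394.
Pooled p̂ = (309+796)/(701+1923) = 1105/2624 = 0.42111.
SE = √(0.243777 × 0.00194655) = 0.02178.
z = (0.44080 − 0.41394)/0.02178 = 0.02686/0.02178 = 1.233.

z = 1.233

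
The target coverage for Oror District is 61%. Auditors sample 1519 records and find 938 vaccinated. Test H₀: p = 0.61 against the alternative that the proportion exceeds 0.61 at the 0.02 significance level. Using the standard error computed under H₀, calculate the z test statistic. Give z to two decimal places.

z = 0.60

p̂ = 938/1519 ≈ 0.6175.
Standard error under H₀: √(0.61×0.39/1519) = 0.0125.
z = (0.6175 − 0.61)/0.0125 = 0.0075/0.0125 = 0.60.
p-value = P(Z > 0.600) ≈ 0.2742; since p > α = 0.02, fail to reject H₀.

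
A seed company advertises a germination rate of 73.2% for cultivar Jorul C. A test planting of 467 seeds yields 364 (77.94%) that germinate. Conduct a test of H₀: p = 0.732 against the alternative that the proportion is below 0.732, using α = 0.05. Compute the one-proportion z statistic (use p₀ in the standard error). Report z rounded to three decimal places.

z = 2.315

p̂ = 364/467 = 0.779443.
Standard error under H₀: √(0.732×0.268/467) = 0.020496.
z = (0.779443 − 0.732)/0.020496 = 0.047443/0.020496 = 2.315.
p-value = P(Z < 2.315) ≈ 0.9897, so at α = 0.05 we fail to reject H₀.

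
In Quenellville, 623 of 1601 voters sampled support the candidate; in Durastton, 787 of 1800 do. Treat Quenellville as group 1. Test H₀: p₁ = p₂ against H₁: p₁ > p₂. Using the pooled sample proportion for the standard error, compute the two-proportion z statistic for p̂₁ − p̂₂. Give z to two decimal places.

z = -2.84

p̂₁ = 623/1601 = 0.38913, p̂₂ = 787/1800 = 0.43722.
Pooled p̂ = (623+787)/(1601+1800) = 1410/3401 = 0.41458.
SE = √(p̂(1−p̂)(1/n₁+1/n₂)) = √(0.41458·0.58542·0.00118017) = √(0.000286431) = 0.01692.
z = (0.38913 − 0.43722)/0.01692 = -0.04809/0.01692 = -2.84.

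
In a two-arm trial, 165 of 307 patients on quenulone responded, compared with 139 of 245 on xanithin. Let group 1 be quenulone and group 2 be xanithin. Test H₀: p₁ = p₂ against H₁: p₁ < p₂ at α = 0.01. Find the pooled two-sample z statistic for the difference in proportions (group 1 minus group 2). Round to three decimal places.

p̂₁ = 165/307 ≈ 0.53746, p̂₂ = 139/245 ≈ 0.56735.
Pooled p̂ = (165+139)/(307+245) = 304/552 = 0.55072.
SE = √(0.247427 × 0.00733896) = 0.04261.
z = (0.53746 − 0.56735)/0.04261 = -0.02989/0.04261 = -0.701.
p-value = P(Z < -0.701) ≈ 0.2415, so at α = 0.01 we fail to reject H₀.

z = -0.701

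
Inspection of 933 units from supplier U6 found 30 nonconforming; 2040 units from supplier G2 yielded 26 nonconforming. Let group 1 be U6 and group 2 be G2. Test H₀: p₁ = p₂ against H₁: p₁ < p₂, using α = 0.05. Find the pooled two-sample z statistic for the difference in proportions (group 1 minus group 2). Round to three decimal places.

z = 3.612

p̂₁ = 30/933 ≈ 0.032154, p̂₂ = 26/2040 ≈ 0.012745.
Pooled p̂ = (30+26)/(933+2040) = 56/2973 = 0.018836.
SE = √(p̂(1−p̂)(1/n₁+1/n₂)) = √(0.018836·0.981164·0.00156201) = √(2.88681e-05) = 0.005373.
z = (0.032154 − 0.012745)/0.005373 = 0.019409/0.005373 = 3.612.
p-value = P(Z < 3.612) ≈ 0.9998. With α = 0.05, fail to reject H₀.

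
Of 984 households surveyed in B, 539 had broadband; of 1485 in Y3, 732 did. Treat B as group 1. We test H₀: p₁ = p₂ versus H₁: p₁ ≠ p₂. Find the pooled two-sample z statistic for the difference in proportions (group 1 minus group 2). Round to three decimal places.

z = 2.669

p̂₁ = 539/984 ≈ 0.54776, p̂₂ = 732/1485 ≈ 0.49293.
Pooled p̂ = (539+732)/(984+1485) = 1271/2469 = 0.51478.
SE = √(p̂(1−p̂)(1/n₁+1/n₂)) = √(0.51478·0.48522·0.00168966) = √(0.000422046) = 0.02054.
z = (0.54776 − 0.49293)/0.02054 = 0.05483/0.02054 = 2.669.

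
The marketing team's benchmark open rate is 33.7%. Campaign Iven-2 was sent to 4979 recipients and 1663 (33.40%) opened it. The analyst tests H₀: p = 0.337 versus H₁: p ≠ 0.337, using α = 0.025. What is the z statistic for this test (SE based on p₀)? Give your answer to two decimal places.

p̂ = 1663/4979 ≈ 0.3340.
SE = √(p₀(1−p₀)/n) = √(0.22343/4979) = 0.0067.
z = (0.3340 − 0.337)/0.0067 = -0.0030/0.0067 = -0.45.
p-value = 2·P(Z > 0.447) ≈ 0.6546. With α = 0.025, fail to reject H₀.

z = -0.45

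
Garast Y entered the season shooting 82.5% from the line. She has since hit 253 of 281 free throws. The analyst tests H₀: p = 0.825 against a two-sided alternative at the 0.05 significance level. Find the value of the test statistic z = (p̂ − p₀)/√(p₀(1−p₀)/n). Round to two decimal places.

z = 3.32

p̂ = 253/281 ≈ 0.9004.
Under H₀, SE = √(0.825·0.175/281) = √(0.00051379) = 0.0227.
z = (0.9004 − 0.825)/0.0227 = 0.0754/0.0227 = 3.32.
Two-sided p-value ≈ 2·Φ(−3.324) = 0.0009, so at α = 0.05 we reject H₀.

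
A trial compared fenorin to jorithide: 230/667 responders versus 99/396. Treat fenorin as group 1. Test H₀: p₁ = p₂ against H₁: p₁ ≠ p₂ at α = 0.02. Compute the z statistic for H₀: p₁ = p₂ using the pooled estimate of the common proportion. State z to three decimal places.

p̂₁ = 230/667 = 0.34483, p̂₂ = 99/396 = 0.25000.
Pooled p̂ = (230+99)/(667+396) = 329/1063 = 0.30950.
SE = √(p̂(1−p̂)(1/n₁+1/n₂)) = √(0.30950·0.69050·0.0040245) = √(0.000860078) = 0.02933.
z = (0.34483 − 0.25000)/0.02933 = 0.09483/0.02933 = 3.233.
p-value = 2·P(Z > 3.233) ≈ 0.0012. With α = 0.02, reject H₀.

z = 3.233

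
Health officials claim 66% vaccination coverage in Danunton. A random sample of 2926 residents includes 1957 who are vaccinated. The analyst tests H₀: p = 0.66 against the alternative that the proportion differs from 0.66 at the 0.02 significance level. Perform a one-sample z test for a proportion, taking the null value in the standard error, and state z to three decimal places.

p̂ = 1957/2926 = 0.66883.
Standard error under H₀: √(0.66×0.34/2926) = 0.00876.
z = (0.66883 − 0.66)/0.00876 = 0.00883/0.00876 = 1.008.
Two-sided p-value ≈ 2·Φ(−1.008) = 0.3133, so at α = 0.02 we fail to reject H₀.

z = 1.008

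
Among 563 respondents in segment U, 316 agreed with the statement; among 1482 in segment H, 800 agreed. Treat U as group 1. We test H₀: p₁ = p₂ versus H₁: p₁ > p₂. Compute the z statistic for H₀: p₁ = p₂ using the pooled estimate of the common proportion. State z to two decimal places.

p̂₁ = 316/563 = 0.5613, p̂₂ = 800/1482 = 0.5398.
Pooled p̂ = (316+800)/(563+1482) = 1116/2045 = 0.5457.
SE = √(0.24791 × 0.00245096) = 0.0246.
z = (0.5613 − 0.5398)/0.0246 = 0.0215/0.0246 = 0.87.
p-value = P(Z > 0.871) ≈ 0.1919.

z = 0.87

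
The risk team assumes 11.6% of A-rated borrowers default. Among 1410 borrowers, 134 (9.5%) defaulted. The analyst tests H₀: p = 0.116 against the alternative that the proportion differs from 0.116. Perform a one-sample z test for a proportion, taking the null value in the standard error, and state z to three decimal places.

p̂ = 134/1410 = 0.095035.
SE = √(p₀(1−p₀)/n) = √(0.10254/1410) = 0.008528.
z = (0.095035 − 0.116)/0.008528 = -0.020965/0.008528 = -2.458.

z = -2.458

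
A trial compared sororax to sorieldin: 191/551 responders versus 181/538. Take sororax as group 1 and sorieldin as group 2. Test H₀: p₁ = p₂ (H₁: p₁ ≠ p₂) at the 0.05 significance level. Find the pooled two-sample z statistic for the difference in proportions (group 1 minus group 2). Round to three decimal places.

z = 0.355

p̂₁ = 191/551 = 0.34664, p̂₂ = 181/538 = 0.33643.
Pooled p̂ = (191+181)/(551+538) = 372/1089 = 0.34160.
SE = √(0.224909 × 0.00367362) = 0.02874.
z = (0.34664 − 0.33643)/0.02874 = 0.01021/0.02874 = 0.355.
p-value = 2·P(Z > 0.355) ≈ 0.7224, so at α = 0.05 we fail to reject H₀.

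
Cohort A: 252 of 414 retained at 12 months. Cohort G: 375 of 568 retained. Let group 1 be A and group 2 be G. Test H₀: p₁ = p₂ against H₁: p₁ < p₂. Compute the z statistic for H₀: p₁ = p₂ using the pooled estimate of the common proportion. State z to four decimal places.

z = -1.6593

p̂₁ = 252/414 = 0.608696, p̂₂ = 375/568 = 0.660211.
Pooled p̂ = (252+375)/(414+568) = 627/982 = 0.638493.
SE = √(0.23082 × 0.00417602) = 0.031047.
z = (0.608696 − 0.660211)/0.031047 = -0.051515/0.031047 = -1.6593.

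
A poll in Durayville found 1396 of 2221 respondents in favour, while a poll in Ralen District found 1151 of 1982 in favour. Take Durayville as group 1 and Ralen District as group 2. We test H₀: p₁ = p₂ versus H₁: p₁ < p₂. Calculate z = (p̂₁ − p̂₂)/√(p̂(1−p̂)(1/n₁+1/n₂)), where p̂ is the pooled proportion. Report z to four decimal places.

p̂₁ = 1396/2221 = 0.6285457, p̂₂ = 1151/1982 = 0.5807265.
Pooled p̂ = (1396+1151)/(2221+1982) = 2547/4203 = 0.6059957.
SE = √(p̂(1−p̂)(1/n₁+1/n₂)) = √(0.6059957·0.3940043·0.000954789) = √(0.00022797) = 0.0150987.
z = (0.6285457 − 0.5807265)/0.0150987 = 0.0478192/0.0150987 = 3.1671.
p-value = P(Z < 3.167) ≈ 0.9992.

z = 3.1671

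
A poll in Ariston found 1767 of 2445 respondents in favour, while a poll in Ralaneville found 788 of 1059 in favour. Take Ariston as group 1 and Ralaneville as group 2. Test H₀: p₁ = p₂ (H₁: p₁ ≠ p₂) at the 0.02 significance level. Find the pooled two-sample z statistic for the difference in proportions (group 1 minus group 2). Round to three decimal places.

p̂₁ = 1767/2445 = 0.72270, p̂₂ = 788/1059 = 0.74410.
Pooled p̂ = (1767+788)/(2445+1059) = 2555/3504 = 0.72917.
SE = √(0.197483 × 0.00135329) = 0.01635.
z = (0.72270 − 0.74410)/0.01635 = -0.02140/0.01635 = -1.309.
p-value = 2·P(Z > 1.309) ≈ 0.1905, so at α = 0.02 we fail to reject H₀.

z = -1.309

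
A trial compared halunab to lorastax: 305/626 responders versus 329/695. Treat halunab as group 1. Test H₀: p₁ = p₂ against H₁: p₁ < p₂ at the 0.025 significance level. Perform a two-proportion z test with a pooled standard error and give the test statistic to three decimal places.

p̂₁ = 305/626 = 0.48722, p̂₂ = 329/695 = 0.47338.
Pooled p̂ = (305+329)/(626+695) = 634/1321 = 0.47994.
SE = √(0.249598 × 0.00303629) = 0.02753.
z = (0.48722 − 0.47338)/0.02753 = 0.01384/0.02753 = 0.503.
p-value = P(Z < 0.503) ≈ 0.6924; since p > α = 0.025, fail to reject H₀.

z = 0.503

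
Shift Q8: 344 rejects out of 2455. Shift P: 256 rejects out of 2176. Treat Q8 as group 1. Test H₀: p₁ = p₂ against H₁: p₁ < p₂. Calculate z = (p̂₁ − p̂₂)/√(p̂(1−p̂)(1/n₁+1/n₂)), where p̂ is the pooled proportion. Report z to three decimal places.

p̂₁ = 344/2455 ≈ 0.140122, p̂₂ = 256/2176 ≈ 0.117647.
Pooled p̂ = (344+256)/(2455+2176) = 600/4631 = 0.129562.
SE = √(0.112775 × 0.000866891) = 0.009888.
z = (0.140122 − 0.117647)/0.009888 = 0.022475/0.009888 = 2.273.
p-value = P(Z < 2.273) ≈ 0.9885.

z = 2.273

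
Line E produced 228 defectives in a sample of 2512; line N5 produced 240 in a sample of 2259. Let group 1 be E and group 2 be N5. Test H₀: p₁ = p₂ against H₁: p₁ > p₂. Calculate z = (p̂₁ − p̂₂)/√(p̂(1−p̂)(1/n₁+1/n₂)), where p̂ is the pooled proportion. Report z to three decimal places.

p̂₁ = 228/2512 ≈ 0.090764, p̂₂ = 240/2259 ≈ 0.106242.
Pooled p̂ = (228+240)/(2512+2259) = 468/4771 = 0.098093.
SE = √(p̂(1−p̂)(1/n₁+1/n₂)) = √(0.098093·0.901907·0.000840763) = √(7.43827e-05) = 0.008625.
z = (0.090764 − 0.106242)/0.008625 = -0.015478/0.008625 = -1.795.

z = -1.795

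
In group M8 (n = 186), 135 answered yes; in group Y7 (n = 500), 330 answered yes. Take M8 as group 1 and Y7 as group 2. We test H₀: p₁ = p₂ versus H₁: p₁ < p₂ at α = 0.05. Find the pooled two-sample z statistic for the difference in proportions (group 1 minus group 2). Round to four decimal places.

z = 1.6396

p̂₁ = 135/186 ≈ 0.725806, p̂₂ = 330/500 ≈ 0.660000.
Pooled p̂ = (135+330)/(186+500) = 465/686 = 0.677843.
SE = √(p̂(1−p̂)(1/n₁+1/n₂)) = √(0.677843·0.322157·0.00737634) = √(0.00161079) = 0.040135.
z = (0.725806 − 0.660000)/0.040135 = 0.065806/0.040135 = 1.6396.
p-value = P(Z < 1.640) ≈ 0.9495; since p > α = 0.05, fail to reject H₀.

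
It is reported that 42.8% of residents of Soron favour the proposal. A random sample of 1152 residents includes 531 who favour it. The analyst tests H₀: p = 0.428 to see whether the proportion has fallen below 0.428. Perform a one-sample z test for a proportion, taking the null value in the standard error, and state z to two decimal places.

z = 2.26

p̂ = 531/1152 = 0.46094.
SE = √(p₀(1−p₀)/n) = √(0.24482/1152) = 0.01458.
z = (0.46094 − 0.428)/0.01458 = 0.03294/0.01458 = 2.26.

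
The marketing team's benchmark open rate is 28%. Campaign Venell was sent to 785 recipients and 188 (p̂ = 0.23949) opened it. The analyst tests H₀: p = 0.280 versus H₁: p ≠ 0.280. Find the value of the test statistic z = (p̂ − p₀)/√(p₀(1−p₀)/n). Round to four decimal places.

p̂ = 188/785 ≈ 0.2394904.
Standard error under H₀: √(0.28×0.72/785) = 0.0160255.
z = (0.2394904 − 0.28)/0.0160255 = -0.0405096/0.0160255 = -2.5278.
Two-sided p-value ≈ 2·Φ(−2.528) = 0.0115.

z = -2.5278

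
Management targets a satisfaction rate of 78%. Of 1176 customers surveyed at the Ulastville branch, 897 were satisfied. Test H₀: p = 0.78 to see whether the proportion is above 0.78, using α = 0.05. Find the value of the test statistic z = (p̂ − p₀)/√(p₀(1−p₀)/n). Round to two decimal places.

z = -1.43

p̂ = 897/1176 = 0.76276.
Standard error under H₀: √(0.78×0.22/1176) = 0.01208.
z = (0.76276 − 0.78)/0.01208 = -0.01724/0.01208 = -1.43.
p-value = P(Z > -1.428) ≈ 0.9233. With α = 0.05, fail to reject H₀.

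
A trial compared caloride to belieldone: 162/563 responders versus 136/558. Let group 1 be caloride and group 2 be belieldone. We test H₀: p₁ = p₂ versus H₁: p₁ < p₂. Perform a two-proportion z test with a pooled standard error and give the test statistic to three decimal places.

z = 1.668

p̂₁ = 162/563 = 0.28774, p̂₂ = 136/558 = 0.24373.
Pooled p̂ = (162+136)/(563+558) = 298/1121 = 0.26583.
SE = √(p̂(1−p̂)(1/n₁+1/n₂)) = √(0.26583·0.73417·0.00356831) = √(0.000696415) = 0.02639.
z = (0.28774 − 0.24373)/0.02639 = 0.04401/0.02639 = 1.668.
p-value = P(Z < 1.668) ≈ 0.9523.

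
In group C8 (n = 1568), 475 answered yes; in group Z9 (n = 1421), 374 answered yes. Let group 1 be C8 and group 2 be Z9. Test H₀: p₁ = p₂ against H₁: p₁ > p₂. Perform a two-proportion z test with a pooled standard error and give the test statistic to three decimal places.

z = 2.406

p̂₁ = 475/1568 = 0.30293, p̂₂ = 374/1421 = 0.26319.
Pooled p̂ = (475+374)/(1568+1421) = 849/2989 = 0.28404.
SE = √(0.203362 × 0.00134148) = 0.01652.
z = (0.30293 − 0.26319)/0.01652 = 0.03974/0.01652 = 2.406.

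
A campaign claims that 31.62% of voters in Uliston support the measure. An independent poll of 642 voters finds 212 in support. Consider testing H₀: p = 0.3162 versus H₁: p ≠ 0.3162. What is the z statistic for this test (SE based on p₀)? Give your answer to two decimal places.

z = 0.76

p̂ = 212/642 ≈ 0.3302.
Under H₀, SE = √(0.3162·0.6838/642) = √(0.000336787) = 0.0184.
z = (0.3302 − 0.3162)/0.0184 = 0.0140/0.0184 = 0.76.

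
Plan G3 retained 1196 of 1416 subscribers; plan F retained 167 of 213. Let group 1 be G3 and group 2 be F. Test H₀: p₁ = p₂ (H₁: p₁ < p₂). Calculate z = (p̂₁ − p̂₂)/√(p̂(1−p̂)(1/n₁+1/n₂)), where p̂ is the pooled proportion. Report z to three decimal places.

p̂₁ = 1196/1416 ≈ 0.84463, p̂₂ = 167/213 ≈ 0.78404.
Pooled p̂ = (1196+167)/(1416+213) = 1363/1629 = 0.83671.
SE = √(0.136627 × 0.00540105) = 0.02716.
z = (0.84463 − 0.78404)/0.02716 = 0.06059/0.02716 = 2.231.

z = 2.231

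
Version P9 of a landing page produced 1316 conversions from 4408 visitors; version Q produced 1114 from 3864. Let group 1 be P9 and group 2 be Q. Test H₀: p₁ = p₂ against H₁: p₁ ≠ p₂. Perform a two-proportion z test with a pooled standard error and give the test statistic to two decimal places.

p̂₁ = 1316/4408 ≈ 0.2985, p̂₂ = 1114/3864 ≈ 0.2883.
Pooled p̂ = (1316+1114)/(4408+3864) = 2430/8272 = 0.2938.
SE = √(p̂(1−p̂)(1/n₁+1/n₂)) = √(0.2938·0.7062·0.000485659) = √(0.000100758) = 0.0100.
z = (0.2985 − 0.2883)/0.0100 = 0.0102/0.0100 = 1.02.
Two-sided p-value ≈ 2·Φ(−1.021) = 0.3074.

z = 1.02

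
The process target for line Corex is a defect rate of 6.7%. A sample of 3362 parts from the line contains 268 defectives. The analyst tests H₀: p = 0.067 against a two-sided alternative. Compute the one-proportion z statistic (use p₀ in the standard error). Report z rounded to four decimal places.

z = 2.9486

p̂ = 268/3362 ≈ 0.0797145.
Under H₀, SE = √(0.067·0.933/3362) = √(1.85934e-05) = 0.0043120.
z = (0.0797145 − 0.067)/0.0043120 = 0.0127145/0.0043120 = 2.9486.
Two-sided p-value ≈ 2·Φ(−2.949) = 0.0032.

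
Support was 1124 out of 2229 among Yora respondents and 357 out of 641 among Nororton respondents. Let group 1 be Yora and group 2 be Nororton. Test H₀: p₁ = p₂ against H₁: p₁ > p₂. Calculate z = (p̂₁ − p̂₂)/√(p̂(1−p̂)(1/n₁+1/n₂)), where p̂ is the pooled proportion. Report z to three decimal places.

z = -2.352

p̂₁ = 1124/2229 = 0.50426, p̂₂ = 357/641 = 0.55694.
Pooled p̂ = (1124+357)/(2229+641) = 1481/2870 = 0.51603.
SE = √(p̂(1−p̂)(1/n₁+1/n₂)) = √(0.51603·0.48397·0.00200869) = √(0.000501658) = 0.02240.
z = (0.50426 − 0.55694)/0.02240 = -0.05268/0.02240 = -2.352.
p-value = P(Z > -2.352) ≈ 0.9907.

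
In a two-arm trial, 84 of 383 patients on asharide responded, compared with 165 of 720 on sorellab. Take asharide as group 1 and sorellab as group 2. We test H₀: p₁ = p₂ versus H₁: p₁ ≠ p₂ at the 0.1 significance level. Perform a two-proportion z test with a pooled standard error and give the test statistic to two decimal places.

z = -0.37

p̂₁ = 84/383 = 0.21932, p̂₂ = 165/720 = 0.22917.
Pooled p̂ = (84+165)/(383+720) = 249/1103 = 0.22575.
SE = √(p̂(1−p̂)(1/n₁+1/n₂)) = √(0.22575·0.77425·0.00399985) = √(0.000699118) = 0.02644.
z = (0.21932 − 0.22917)/0.02644 = -0.00985/0.02644 = -0.37.
Two-sided p-value ≈ 2·Φ(−0.372) = 0.7096, so at α = 0.1 we fail to reject H₀.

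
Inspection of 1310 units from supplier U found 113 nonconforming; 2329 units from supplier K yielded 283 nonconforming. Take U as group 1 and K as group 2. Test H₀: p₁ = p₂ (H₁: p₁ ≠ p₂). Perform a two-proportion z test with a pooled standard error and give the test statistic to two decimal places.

z = -3.28

p̂₁ = 113/1310 ≈ 0.08626, p̂₂ = 283/2329 ≈ 0.12151.
Pooled p̂ = (113+283)/(1310+2329) = 396/3639 = 0.10882.
SE = √(0.0969791 × 0.00119273) = 0.01075.
z = (0.08626 − 0.12151)/0.01075 = -0.03525/0.01075 = -3.28.
p-value = 2·P(Z > 3.278) ≈ 0.0010.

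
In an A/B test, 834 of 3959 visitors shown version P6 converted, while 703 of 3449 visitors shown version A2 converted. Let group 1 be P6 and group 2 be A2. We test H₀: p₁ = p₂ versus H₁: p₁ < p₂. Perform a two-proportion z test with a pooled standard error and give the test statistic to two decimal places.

p̂₁ = 834/3959 = 0.21066, p̂₂ = 703/3449 = 0.20383.
Pooled p̂ = (834+703)/(3959+3449) = 1537/7408 = 0.20748.
SE = √(0.164431 × 0.000542528) = 0.00945.
z = (0.21066 − 0.20383)/0.00945 = 0.00683/0.00945 = 0.72.

z = 0.72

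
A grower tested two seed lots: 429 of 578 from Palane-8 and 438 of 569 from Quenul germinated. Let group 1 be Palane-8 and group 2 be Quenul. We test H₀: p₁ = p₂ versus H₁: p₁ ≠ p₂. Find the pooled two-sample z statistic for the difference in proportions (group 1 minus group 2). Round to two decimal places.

p̂₁ = 429/578 ≈ 0.7422, p̂₂ = 438/569 ≈ 0.7698.
Pooled p̂ = (429+438)/(578+569) = 867/1147 = 0.7559.
SE = √(p̂(1−p̂)(1/n₁+1/n₂)) = √(0.7559·0.2441·0.00348757) = √(0.000643537) = 0.0254.
z = (0.7422 − 0.7698)/0.0254 = -0.0276/0.0254 = -1.09.
p-value = 2·P(Z > 1.086) ≈ 0.2774.

z = -1.09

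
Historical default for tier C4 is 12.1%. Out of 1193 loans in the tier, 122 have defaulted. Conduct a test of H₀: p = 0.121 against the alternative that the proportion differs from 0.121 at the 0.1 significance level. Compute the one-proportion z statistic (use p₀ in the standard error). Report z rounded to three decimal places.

p̂ = 122/1193 ≈ 0.102263.
Standard error under H₀: √(0.121×0.879/1193) = 0.009442.
z = (0.102263 − 0.121)/0.009442 = -0.018737/0.009442 = -1.984.
p-value = 2·P(Z > 1.984) ≈ 0.0472, so at α = 0.1 we reject H₀.

z = -1.984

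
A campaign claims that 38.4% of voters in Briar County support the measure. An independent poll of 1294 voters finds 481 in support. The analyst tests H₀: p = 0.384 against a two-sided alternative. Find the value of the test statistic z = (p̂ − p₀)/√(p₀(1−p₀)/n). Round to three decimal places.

z = -0.909

p̂ = 481/1294 ≈ 0.371716.
Under H₀, SE = √(0.384·0.616/1294) = √(0.000182801) = 0.013520.
z = (0.371716 − 0.384)/0.013520 = -0.012284/0.013520 = -0.909.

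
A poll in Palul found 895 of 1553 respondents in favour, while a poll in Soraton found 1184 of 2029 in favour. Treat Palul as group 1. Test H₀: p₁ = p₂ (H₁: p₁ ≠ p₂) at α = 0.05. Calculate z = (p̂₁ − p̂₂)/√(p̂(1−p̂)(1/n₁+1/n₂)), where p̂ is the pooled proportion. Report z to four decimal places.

p̂₁ = 895/1553 ≈ 0.576304, p̂₂ = 1184/2029 ≈ 0.583539.
Pooled p̂ = (895+1184)/(1553+2029) = 2079/3582 = 0.580402.
SE = √(0.243536 × 0.00113677) = 0.016639.
z = (0.576304 − 0.583539)/0.016639 = -0.007235/0.016639 = -0.4348.
p-value = 2·P(Z > 0.435) ≈ 0.6637. With α = 0.05, fail to reject H₀.

z = -0.4348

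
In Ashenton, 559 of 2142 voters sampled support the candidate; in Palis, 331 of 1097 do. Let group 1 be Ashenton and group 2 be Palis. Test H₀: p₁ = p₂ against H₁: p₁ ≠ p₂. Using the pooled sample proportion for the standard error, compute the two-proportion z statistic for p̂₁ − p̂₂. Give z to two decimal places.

p̂₁ = 559/2142 ≈ 0.26097, p̂₂ = 331/1097 ≈ 0.30173.
Pooled p̂ = (559+331)/(2142+1097) = 890/3239 = 0.27478.
SE = √(p̂(1−p̂)(1/n₁+1/n₂)) = √(0.27478·0.72522·0.00137843) = √(0.000274686) = 0.01657.
z = (0.26097 − 0.30173)/0.01657 = -0.04076/0.01657 = -2.46.

z = -2.46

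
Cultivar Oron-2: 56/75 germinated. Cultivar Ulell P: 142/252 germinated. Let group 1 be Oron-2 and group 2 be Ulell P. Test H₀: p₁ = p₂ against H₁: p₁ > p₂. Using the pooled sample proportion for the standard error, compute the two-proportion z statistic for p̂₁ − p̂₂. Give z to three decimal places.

z = 2.849

p̂₁ = 56/75 = 0.74667, p̂₂ = 142/252 = 0.56349.
Pooled p̂ = (56+142)/(75+252) = 198/327 = 0.60550.
SE = √(p̂(1−p̂)(1/n₁+1/n₂)) = √(0.60550·0.39450·0.0173016) = √(0.00413281) = 0.06429.
z = (0.74667 − 0.56349)/0.06429 = 0.18318/0.06429 = 2.849.
p-value = P(Z > 2.849) ≈ 0.0022.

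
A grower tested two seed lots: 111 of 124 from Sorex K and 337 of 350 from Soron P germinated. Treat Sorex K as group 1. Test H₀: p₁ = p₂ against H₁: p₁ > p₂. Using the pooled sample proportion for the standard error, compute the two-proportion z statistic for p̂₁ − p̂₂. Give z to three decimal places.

p̂₁ = 111/124 ≈ 0.89516, p̂₂ = 337/350 ≈ 0.96286.
Pooled p̂ = (111+337)/(124+350) = 448/474 = 0.94515.
SE = √(0.0518435 × 0.0109217) = 0.02380.
z = (0.89516 − 0.96286)/0.02380 = -0.06770/0.02380 = -2.845.
p-value = P(Z > -2.845) ≈ 0.9978.

z = -2.845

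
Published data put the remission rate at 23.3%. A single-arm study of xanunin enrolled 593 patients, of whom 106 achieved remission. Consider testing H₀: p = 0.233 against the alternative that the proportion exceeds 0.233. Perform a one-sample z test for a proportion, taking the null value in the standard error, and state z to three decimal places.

p̂ = 106/593 ≈ 0.17875.
SE = √(p₀(1−p₀)/n) = √(0.17871/593) = 0.01736.
z = (0.17875 − 0.233)/0.01736 = -0.05425/0.01736 = -3.125.

z = -3.125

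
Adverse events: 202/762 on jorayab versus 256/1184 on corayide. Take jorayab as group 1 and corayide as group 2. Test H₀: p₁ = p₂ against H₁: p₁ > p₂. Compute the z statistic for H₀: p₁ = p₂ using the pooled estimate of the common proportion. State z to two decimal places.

z = 2.48

p̂₁ = 202/762 = 0.2651, p̂₂ = 256/1184 = 0.2162.
Pooled p̂ = (202+256)/(762+1184) = 458/1946 = 0.2354.
SE = √(0.179963 × 0.00215693) = 0.0197.
z = (0.2651 − 0.2162)/0.0197 = 0.0489/0.0197 = 2.48.
p-value = P(Z > 2.481) ≈ 0.0066.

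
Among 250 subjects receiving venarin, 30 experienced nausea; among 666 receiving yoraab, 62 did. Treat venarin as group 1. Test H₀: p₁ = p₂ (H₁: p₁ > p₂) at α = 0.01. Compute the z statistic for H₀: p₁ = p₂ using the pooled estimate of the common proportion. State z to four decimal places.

p̂₁ = 30/250 = 0.120000, p̂₂ = 62/666 = 0.093093.
Pooled p̂ = (30+62)/(250+666) = 92/916 = 0.100437.
SE = √(p̂(1−p̂)(1/n₁+1/n₂)) = √(0.100437·0.899563·0.0055015) = √(0.000497056) = 0.022295.
z = (0.120000 − 0.093093)/0.022295 = 0.026907/0.022295 = 1.2069.
p-value = P(Z > 1.207) ≈ 0.1137, so at α = 0.01 we fail to reject H₀.

z = 1.2069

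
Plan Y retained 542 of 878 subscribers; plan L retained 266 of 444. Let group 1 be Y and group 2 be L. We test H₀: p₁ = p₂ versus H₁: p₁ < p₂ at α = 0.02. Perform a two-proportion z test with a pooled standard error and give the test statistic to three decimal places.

p̂₁ = 542/878 ≈ 0.617312, p̂₂ = 266/444 ≈ 0.599099.
Pooled p̂ = (542+266)/(878+444) = 808/1322 = 0.611195.
SE = √(0.237636 × 0.0033912) = 0.028388.
z = (0.617312 − 0.599099)/0.028388 = 0.018213/0.028388 = 0.642.
p-value = P(Z < 0.642) ≈ 0.7394, so at α = 0.02 we fail to reject H₀.

z = 0.642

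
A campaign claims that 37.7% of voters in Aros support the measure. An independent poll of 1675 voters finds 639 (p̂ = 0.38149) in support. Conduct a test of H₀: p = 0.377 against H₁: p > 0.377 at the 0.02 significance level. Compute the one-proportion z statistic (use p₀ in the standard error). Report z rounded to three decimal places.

p̂ = 639/1675 ≈ 0.38149.
Under H₀, SE = √(0.377·0.623/1675) = √(0.000140221) = 0.01184.
z = (0.38149 − 0.377)/0.01184 = 0.00449/0.01184 = 0.379.
p-value = P(Z > 0.379) ≈ 0.3522. With α = 0.02, fail to reject H₀.

z = 0.379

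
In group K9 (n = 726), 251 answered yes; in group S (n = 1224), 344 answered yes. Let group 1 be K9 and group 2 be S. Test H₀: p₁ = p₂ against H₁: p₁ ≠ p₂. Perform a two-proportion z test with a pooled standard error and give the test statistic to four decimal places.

p̂₁ = 251/726 = 0.345730, p̂₂ = 344/1224 = 0.281046.
Pooled p̂ = (251+344)/(726+1224) = 595/1950 = 0.305128.
SE = √(0.212025 × 0.0021944) = 0.021570.
z = (0.345730 − 0.281046)/0.021570 = 0.064684/0.021570 = 2.9988.
Two-sided p-value ≈ 2·Φ(−2.999) = 0.0027.

z = 2.9988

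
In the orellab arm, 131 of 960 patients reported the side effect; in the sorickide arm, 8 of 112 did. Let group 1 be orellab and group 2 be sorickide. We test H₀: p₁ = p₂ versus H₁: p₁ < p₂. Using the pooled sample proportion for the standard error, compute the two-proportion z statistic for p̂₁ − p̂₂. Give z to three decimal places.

z = 1.939

p̂₁ = 131/960 ≈ 0.13646, p̂₂ = 8/112 ≈ 0.07143.
Pooled p̂ = (131+8)/(960+112) = 139/1072 = 0.12966.
SE = √(p̂(1−p̂)(1/n₁+1/n₂)) = √(0.12966·0.87034·0.00997024) = √(0.00112516) = 0.03354.
z = (0.13646 − 0.07143)/0.03354 = 0.06503/0.03354 = 1.939.
p-value = P(Z < 1.939) ≈ 0.9737.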